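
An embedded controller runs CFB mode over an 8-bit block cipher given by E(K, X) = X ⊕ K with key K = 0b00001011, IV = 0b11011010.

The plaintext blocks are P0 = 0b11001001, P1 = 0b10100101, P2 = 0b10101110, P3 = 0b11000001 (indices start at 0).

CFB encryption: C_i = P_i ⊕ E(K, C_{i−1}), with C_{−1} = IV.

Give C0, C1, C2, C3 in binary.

C0: E(K, 0b11011010) = 0b11010001; 0b11001001 ⊕ 0b11010001 = 0b00011000.
C1: E(K, 0b00011000) = 0b00010011; 0b10100101 ⊕ 0b00010011 = 0b10110110.
C2: E(K, 0b10110110) = 0b10111101; 0b10101110 ⊕ 0b10111101 = 0b00010011.
C3: E(K, 0b00010011) = 0b00011000; 0b11000001 ⊕ 0b00011000 = 0b11011001.

C0 = 0b00011000, C1 = 0b10110110, C2 = 0b00010011, C3 = 0b11011001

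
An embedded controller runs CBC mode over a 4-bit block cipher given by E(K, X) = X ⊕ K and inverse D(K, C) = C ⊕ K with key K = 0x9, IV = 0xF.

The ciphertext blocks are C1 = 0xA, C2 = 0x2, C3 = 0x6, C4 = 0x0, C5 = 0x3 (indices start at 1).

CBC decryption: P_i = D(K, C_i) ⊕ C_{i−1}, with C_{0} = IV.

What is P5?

P5: D(K, 0x3) = 0xA; 0xA ⊕ 0x0 = 0xA.

P5 = 0xA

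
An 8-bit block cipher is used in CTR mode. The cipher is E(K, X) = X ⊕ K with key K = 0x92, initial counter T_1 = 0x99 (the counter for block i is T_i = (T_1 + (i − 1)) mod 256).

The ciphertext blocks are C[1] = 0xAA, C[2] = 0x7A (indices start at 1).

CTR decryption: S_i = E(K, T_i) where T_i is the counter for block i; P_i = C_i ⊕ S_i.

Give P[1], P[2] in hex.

P[1] = 0xA1, P[2] = 0x72

P[1]: T = 0x99, S = E(K, T) = 0x0B; 0xAA ⊕ 0x0B = 0xA1.
P[2]: T = 0x9A, S = E(K, T) = 0x08; 0x7A ⊕ 0x08 = 0x72.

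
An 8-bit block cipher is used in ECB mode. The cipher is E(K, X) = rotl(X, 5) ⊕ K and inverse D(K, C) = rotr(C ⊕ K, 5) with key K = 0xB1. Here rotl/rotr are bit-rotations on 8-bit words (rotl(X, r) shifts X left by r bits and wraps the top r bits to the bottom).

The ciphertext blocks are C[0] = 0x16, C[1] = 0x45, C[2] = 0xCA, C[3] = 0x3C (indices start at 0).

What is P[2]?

P[2] = 0xDB

ECB decryption: P_i = D(K, C_i).
P[2]: D(K, 0xCA) = 0xDB.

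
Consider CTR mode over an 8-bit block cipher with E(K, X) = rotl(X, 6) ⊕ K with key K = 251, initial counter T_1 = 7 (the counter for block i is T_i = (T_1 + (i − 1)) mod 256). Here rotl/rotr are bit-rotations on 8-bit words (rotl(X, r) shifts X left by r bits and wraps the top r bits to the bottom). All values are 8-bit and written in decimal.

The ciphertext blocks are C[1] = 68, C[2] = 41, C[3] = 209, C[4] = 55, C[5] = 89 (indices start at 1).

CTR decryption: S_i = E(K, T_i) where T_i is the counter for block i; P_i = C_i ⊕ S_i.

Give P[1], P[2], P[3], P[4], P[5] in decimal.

P[1] = 126, P[2] = 208, P[3] = 104, P[4] = 78, P[5] = 96

P[1]: T = 7, S = E(K, T) = 58; 68 ⊕ 58 = 126.
P[2]: T = 8, S = E(K, T) = 249; 41 ⊕ 249 = 208.
P[3]: T = 9, S = E(K, T) = 185; 209 ⊕ 185 = 104.
P[4]: T = 10, S = E(K, T) = 121; 55 ⊕ 121 = 78.
P[5]: T = 11, S = E(K, T) = 57; 89 ⊕ 57 = 96.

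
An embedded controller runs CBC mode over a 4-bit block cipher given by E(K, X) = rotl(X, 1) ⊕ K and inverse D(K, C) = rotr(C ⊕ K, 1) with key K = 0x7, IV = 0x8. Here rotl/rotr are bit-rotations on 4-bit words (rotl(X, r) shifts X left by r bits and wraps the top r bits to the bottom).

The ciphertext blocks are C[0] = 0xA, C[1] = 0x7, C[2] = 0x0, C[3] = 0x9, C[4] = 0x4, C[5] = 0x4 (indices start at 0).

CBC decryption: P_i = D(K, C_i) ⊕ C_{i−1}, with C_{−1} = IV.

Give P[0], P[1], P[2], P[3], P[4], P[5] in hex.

P[0] = 0x6, P[1] = 0xA, P[2] = 0xC, P[3] = 0x7, P[4] = 0x0, P[5] = 0xD

P[0]: D(K, 0xA) = 0xE; 0xE ⊕ 0x8 = 0x6.
P[1]: D(K, 0x7) = 0x0; 0x0 ⊕ 0xA = 0xA.
P[2]: D(K, 0x0) = 0xB; 0xB ⊕ 0x7 = 0xC.
P[3]: D(K, 0x9) = 0x7; 0x7 ⊕ 0x0 = 0x7.
P[4]: D(K, 0x4) = 0x9; 0x9 ⊕ 0x9 = 0x0.
P[5]: D(K, 0x4) = 0x9; 0x9 ⊕ 0x4 = 0xD.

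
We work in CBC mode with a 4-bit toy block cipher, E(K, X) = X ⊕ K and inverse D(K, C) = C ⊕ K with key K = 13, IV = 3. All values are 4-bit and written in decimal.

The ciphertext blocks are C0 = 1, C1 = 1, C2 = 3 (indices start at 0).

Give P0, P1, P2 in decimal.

CBC decryption: P_i = D(K, C_i) ⊕ C_{i−1}, with C_{−1} = IV.
P0: D(K, 1) = 12; 12 ⊕ 3 = 15.
P1: D(K, 1) = 12; 12 ⊕ 1 = 13.
P2: D(K, 3) = 14; 14 ⊕ 1 = 15.

P0 = 15, P1 = 13, P2 = 15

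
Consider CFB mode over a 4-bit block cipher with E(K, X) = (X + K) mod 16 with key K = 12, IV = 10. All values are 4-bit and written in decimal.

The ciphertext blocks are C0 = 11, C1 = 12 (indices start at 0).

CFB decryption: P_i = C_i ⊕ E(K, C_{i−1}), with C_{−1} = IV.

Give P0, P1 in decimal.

P0 = 13, P1 = 11

P0: E(K, 10) = 6; 11 ⊕ 6 = 13.
P1: E(K, 11) = 7; 12 ⊕ 7 = 11.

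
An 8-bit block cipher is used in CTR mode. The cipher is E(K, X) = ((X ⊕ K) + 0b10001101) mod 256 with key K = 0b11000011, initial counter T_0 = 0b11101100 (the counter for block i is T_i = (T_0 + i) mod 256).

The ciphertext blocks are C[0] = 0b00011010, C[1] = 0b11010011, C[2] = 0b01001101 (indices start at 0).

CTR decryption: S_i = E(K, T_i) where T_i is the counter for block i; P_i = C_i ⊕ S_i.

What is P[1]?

P[1] = 0b01101000

P[1]: T = 0b11101101, S = E(K, T) = 0b10111011; 0b11010011 ⊕ 0b10111011 = 0b01101000.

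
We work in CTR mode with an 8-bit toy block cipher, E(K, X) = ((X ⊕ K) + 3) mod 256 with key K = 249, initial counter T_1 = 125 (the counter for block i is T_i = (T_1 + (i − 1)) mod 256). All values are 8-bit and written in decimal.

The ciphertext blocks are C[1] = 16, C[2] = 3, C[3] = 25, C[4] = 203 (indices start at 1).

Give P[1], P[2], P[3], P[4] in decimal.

P[1] = 151, P[2] = 137, P[3] = 144, P[4] = 183

CTR decryption: S_i = E(K, T_i) where T_i is the counter for block i; P_i = C_i ⊕ S_i.
P[1]: T = 125, S = E(K, T) = 135; 16 ⊕ 135 = 151.
P[2]: T = 126, S = E(K, T) = 138; 3 ⊕ 138 = 137.
P[3]: T = 127, S = E(K, T) = 137; 25 ⊕ 137 = 144.
P[4]: T = 128, S = E(K, T) = 124; 203 ⊕ 124 = 183.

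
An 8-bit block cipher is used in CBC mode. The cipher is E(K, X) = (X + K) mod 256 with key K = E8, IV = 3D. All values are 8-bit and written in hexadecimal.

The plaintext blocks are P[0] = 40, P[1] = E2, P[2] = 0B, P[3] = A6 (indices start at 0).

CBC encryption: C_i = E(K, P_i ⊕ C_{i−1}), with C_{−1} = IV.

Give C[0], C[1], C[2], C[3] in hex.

C[0]: P[0] ⊕ 3D = 7D; E(K, 7D) = 65.
C[1]: P[1] ⊕ 65 = 87; E(K, 87) = 6F.
C[2]: P[2] ⊕ 6F = 64; E(K, 64) = 4C.
C[3]: P[3] ⊕ 4C = EA; E(K, EA) = D2.

C[0] = 65, C[1] = 6F, C[2] = 4C, C[3] = D2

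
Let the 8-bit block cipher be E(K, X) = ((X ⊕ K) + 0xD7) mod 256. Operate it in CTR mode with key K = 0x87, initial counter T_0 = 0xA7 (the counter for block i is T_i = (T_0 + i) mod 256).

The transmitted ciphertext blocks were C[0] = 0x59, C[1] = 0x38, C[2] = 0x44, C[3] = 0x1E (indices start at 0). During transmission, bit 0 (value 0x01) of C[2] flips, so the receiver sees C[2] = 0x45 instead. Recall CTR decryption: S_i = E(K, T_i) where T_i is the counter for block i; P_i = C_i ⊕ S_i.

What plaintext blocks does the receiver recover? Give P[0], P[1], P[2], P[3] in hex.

Only C[2] changed, to 0x45. In CTR, a change in C_i flips the same bit in P_i only; the keystream is unaffected. Decrypting the received ciphertext:
P[0]: T = 0xA7, S = E(K, T) = 0xF7; 0x59 ⊕ 0xF7 = 0xAE.
P[1]: T = 0xA8, S = E(K, T) = 0x06; 0x38 ⊕ 0x06 = 0x3E.
P[2]: T = 0xA9, S = E(K, T) = 0x05; 0x45 ⊕ 0x05 = 0x40.
P[3]: T = 0xAA, S = E(K, T) = 0x04; 0x1E ⊕ 0x04 = 0x1A.
Blocks that differ from the original plaintext: P[2].

P[0] = 0xAE, P[1] = 0x3E, P[2] = 0x40, P[3] = 0x1A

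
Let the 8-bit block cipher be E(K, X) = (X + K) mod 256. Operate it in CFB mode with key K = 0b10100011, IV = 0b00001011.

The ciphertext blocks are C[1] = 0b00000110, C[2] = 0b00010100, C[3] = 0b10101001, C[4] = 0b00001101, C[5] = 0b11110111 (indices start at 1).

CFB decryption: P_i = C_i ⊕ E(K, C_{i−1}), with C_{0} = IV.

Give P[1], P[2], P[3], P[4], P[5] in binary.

P[1] = 0b10101000, P[2] = 0b10111101, P[3] = 0b00011110, P[4] = 0b01000001, P[5] = 0b01000111

P[1]: E(K, 0b00001011) = 0b10101110; 0b00000110 ⊕ 0b10101110 = 0b10101000.
P[2]: E(K, 0b00000110) = 0b10101001; 0b00010100 ⊕ 0b10101001 = 0b10111101.
P[3]: E(K, 0b00010100) = 0b10110111; 0b10101001 ⊕ 0b10110111 = 0b00011110.
P[4]: E(K, 0b10101001) = 0b01001100; 0b00001101 ⊕ 0b01001100 = 0b01000001.
P[5]: E(K, 0b00001101) = 0b10110000; 0b11110111 ⊕ 0b10110000 = 0b01000111.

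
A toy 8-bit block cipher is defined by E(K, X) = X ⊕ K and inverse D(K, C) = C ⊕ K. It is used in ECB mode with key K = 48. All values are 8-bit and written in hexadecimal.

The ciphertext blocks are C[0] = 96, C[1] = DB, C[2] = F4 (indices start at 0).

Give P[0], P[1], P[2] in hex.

P[0] = DE, P[1] = 93, P[2] = BC

ECB decryption: P_i = D(K, C_i).
P[0]: D(K, 96) = DE.
P[1]: D(K, DB) = 93.
P[2]: D(K, F4) = BC.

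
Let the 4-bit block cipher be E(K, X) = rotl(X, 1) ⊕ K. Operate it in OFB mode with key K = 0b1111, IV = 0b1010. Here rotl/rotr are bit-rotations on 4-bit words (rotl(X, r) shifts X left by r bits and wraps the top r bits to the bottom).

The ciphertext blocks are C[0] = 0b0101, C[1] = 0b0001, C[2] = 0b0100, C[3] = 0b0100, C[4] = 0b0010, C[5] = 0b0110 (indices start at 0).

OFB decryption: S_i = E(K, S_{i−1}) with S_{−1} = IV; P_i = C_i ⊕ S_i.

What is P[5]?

P[0]: S = E(K, 0b1010) = 0b1010; 0b0101 ⊕ 0b1010 = 0b1111.
P[1]: S = E(K, 0b1010) = 0b1010; 0b0001 ⊕ 0b1010 = 0b1011.
P[2]: S = E(K, 0b1010) = 0b1010; 0b0100 ⊕ 0b1010 = 0b1110.
P[3]: S = E(K, 0b1010) = 0b1010; 0b0100 ⊕ 0b1010 = 0b1110.
P[4]: S = E(K, 0b1010) = 0b1010; 0b0010 ⊕ 0b1010 = 0b1000.
P[5]: S = E(K, 0b1010) = 0b1010; 0b0110 ⊕ 0b1010 = 0b1100.

P[5] = 0b1100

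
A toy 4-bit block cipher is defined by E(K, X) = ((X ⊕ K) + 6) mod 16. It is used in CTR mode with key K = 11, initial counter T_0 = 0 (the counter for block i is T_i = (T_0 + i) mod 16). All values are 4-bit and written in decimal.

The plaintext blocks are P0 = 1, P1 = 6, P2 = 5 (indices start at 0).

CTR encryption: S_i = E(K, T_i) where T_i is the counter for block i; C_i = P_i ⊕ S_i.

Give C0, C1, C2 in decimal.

C0: T = 0, S = E(K, T) = 1; 1 ⊕ 1 = 0.
C1: T = 1, S = E(K, T) = 0; 6 ⊕ 0 = 6.
C2: T = 2, S = E(K, T) = 15; 5 ⊕ 15 = 10.

C0 = 0, C1 = 6, C2 = 10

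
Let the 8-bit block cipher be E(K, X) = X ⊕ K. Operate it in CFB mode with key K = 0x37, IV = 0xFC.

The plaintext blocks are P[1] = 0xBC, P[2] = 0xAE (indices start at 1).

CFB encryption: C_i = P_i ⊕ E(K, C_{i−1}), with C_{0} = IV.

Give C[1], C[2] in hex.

C[1]: E(K, 0xFC) = 0xCB; 0xBC ⊕ 0xCB = 0x77.
C[2]: E(K, 0x77) = 0x40; 0xAE ⊕ 0x40 = 0xEE.

C[1] = 0x77, C[2] = 0xEE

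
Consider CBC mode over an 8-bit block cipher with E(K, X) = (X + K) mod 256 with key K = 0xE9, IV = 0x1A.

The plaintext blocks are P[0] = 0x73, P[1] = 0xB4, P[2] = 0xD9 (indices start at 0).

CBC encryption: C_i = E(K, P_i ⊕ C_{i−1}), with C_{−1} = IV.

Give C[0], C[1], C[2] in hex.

C[0]: P[0] ⊕ 0x1A = 0x69; E(K, 0x69) = 0x52.
C[1]: P[1] ⊕ 0x52 = 0xE6; E(K, 0xE6) = 0xCF.
C[2]: P[2] ⊕ 0xCF = 0x16; E(K, 0x16) = 0xFF.

C[0] = 0x52, C[1] = 0xCF, C[2] = 0xFF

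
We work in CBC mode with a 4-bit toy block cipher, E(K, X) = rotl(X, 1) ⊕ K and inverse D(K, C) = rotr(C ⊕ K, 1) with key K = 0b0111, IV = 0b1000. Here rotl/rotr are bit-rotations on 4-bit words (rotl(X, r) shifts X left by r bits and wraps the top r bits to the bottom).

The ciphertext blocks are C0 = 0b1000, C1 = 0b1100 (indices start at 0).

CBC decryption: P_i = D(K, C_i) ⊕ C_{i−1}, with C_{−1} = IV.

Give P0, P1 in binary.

P0 = 0b0111, P1 = 0b0101

P0: D(K, 0b1000) = 0b1111; 0b1111 ⊕ 0b1000 = 0b0111.
P1: D(K, 0b1100) = 0b1101; 0b1101 ⊕ 0b1000 = 0b0101.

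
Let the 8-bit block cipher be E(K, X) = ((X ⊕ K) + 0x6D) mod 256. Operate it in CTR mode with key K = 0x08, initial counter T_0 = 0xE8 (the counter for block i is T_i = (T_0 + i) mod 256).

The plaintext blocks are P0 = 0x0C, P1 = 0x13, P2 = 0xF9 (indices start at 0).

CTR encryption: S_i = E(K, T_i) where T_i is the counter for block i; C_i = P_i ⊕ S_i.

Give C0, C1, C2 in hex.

C0: T = 0xE8, S = E(K, T) = 0x4D; 0x0C ⊕ 0x4D = 0x41.
C1: T = 0xE9, S = E(K, T) = 0x4E; 0x13 ⊕ 0x4E = 0x5D.
C2: T = 0xEA, S = E(K, T) = 0x4F; 0xF9 ⊕ 0x4F = 0xB6.

C0 = 0x41, C1 = 0x5D, C2 = 0xB6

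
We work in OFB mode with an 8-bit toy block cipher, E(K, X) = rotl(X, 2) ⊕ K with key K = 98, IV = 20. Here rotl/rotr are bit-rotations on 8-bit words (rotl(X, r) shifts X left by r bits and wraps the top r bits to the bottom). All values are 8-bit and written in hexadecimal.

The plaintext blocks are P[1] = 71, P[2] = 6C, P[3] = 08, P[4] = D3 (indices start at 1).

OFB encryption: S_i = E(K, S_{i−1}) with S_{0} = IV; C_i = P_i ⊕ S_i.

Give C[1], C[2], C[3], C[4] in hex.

C[1]: S = E(K, 20) = 18; 71 ⊕ 18 = 69.
C[2]: S = E(K, 18) = F8; 6C ⊕ F8 = 94.
C[3]: S = E(K, F8) = 7B; 08 ⊕ 7B = 73.
C[4]: S = E(K, 7B) = 75; D3 ⊕ 75 = A6.

C[1] = 69, C[2] = 94, C[3] = 73, C[4] = A6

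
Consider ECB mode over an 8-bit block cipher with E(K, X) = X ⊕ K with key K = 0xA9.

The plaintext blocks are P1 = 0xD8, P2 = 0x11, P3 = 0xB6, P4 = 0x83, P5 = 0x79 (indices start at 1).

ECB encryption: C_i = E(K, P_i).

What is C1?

C1: E(K, 0xD8) = 0x71.

C1 = 0x71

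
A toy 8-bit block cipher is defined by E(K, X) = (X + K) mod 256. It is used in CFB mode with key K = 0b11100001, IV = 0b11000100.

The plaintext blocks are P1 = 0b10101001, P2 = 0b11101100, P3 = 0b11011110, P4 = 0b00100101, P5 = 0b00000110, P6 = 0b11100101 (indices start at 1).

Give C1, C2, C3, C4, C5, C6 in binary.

CFB encryption: C_i = P_i ⊕ E(K, C_{i−1}), with C_{0} = IV.
C1: E(K, 0b11000100) = 0b10100101; 0b10101001 ⊕ 0b10100101 = 0b00001100.
C2: E(K, 0b00001100) = 0b11101101; 0b11101100 ⊕ 0b11101101 = 0b00000001.
C3: E(K, 0b00000001) = 0b11100010; 0b11011110 ⊕ 0b11100010 = 0b00111100.
C4: E(K, 0b00111100) = 0b00011101; 0b00100101 ⊕ 0b00011101 = 0b00111000.
C5: E(K, 0b00111000) = 0b00011001; 0b00000110 ⊕ 0b00011001 = 0b00011111.
C6: E(K, 0b00011111) = 0b00000000; 0b11100101 ⊕ 0b00000000 = 0b11100101.

C1 = 0b00001100, C2 = 0b00000001, C3 = 0b00111100, C4 = 0b00111000, C5 = 0b00011111, C6 = 0b11100101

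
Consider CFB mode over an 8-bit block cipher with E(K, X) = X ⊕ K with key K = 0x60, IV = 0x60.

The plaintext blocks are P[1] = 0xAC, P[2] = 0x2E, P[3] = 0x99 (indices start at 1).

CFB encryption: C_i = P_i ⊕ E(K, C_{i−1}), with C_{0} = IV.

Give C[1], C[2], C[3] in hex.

C[1] = 0xAC, C[2] = 0xE2, C[3] = 0x1B

C[1]: E(K, 0x60) = 0x00; 0xAC ⊕ 0x00 = 0xAC.
C[2]: E(K, 0xAC) = 0xCC; 0x2E ⊕ 0xCC = 0xE2.
C[3]: E(K, 0xE2) = 0x82; 0x99 ⊕ 0x82 = 0x1B.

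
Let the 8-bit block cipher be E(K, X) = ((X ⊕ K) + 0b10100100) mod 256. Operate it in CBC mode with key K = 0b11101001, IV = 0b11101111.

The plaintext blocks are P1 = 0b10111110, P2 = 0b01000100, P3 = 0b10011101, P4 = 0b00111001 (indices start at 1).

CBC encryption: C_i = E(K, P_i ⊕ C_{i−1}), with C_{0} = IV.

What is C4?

C1: P1 ⊕ 0b11101111 = 0b01010001; E(K, 0b01010001) = 0b01011100.
C2: P2 ⊕ 0b01011100 = 0b00011000; E(K, 0b00011000) = 0b10010101.
C3: P3 ⊕ 0b10010101 = 0b00001000; E(K, 0b00001000) = 0b10000101.
C4: P4 ⊕ 0b10000101 = 0b10111100; E(K, 0b10111100) = 0b11111001.

C4 = 0b11111001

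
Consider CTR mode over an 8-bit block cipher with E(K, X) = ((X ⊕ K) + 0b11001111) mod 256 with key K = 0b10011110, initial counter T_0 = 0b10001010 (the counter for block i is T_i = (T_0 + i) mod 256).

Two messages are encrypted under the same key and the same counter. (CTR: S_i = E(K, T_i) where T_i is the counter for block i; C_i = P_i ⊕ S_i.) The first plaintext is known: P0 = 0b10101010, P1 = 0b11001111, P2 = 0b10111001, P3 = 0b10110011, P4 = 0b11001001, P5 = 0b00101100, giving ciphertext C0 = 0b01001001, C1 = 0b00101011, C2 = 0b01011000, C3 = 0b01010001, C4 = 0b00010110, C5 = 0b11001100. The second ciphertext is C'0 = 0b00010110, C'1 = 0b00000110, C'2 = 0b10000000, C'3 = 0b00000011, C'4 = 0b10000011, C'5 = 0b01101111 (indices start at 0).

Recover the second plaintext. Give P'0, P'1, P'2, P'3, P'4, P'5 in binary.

In CTR with a reused counter, both messages share the same keystream S_i, so C_i ⊕ C'_i = P_i ⊕ P'_i and thus P'_i = P_i ⊕ C_i ⊕ C'_i.
P'0: 0b10101010 ⊕ 0b01001001 ⊕ 0b00010110 = 0b11110101.
P'1: 0b11001111 ⊕ 0b00101011 ⊕ 0b00000110 = 0b11100010.
P'2: 0b10111001 ⊕ 0b01011000 ⊕ 0b10000000 = 0b01100001.
P'3: 0b10110011 ⊕ 0b01010001 ⊕ 0b00000011 = 0b11100001.
P'4: 0b11001001 ⊕ 0b00010110 ⊕ 0b10000011 = 0b01011100.
P'5: 0b00101100 ⊕ 0b11001100 ⊕ 0b01101111 = 0b10001111.

P'0 = 0b11110101, P'1 = 0b11100010, P'2 = 0b01100001, P'3 = 0b11100001, P'4 = 0b01011100, P'5 = 0b10001111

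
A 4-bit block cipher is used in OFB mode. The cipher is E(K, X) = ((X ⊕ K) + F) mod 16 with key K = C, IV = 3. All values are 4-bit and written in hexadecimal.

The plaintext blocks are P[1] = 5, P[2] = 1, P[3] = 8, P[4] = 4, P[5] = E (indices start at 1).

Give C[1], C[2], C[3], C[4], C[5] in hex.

OFB encryption: S_i = E(K, S_{i−1}) with S_{0} = IV; C_i = P_i ⊕ S_i.
C[1]: S = E(K, 3) = E; 5 ⊕ E = B.
C[2]: S = E(K, E) = 1; 1 ⊕ 1 = 0.
C[3]: S = E(K, 1) = C; 8 ⊕ C = 4.
C[4]: S = E(K, C) = F; 4 ⊕ F = B.
C[5]: S = E(K, F) = 2; E ⊕ 2 = C.

C[1] = B, C[2] = 0, C[3] = 4, C[4] = B, C[5] = C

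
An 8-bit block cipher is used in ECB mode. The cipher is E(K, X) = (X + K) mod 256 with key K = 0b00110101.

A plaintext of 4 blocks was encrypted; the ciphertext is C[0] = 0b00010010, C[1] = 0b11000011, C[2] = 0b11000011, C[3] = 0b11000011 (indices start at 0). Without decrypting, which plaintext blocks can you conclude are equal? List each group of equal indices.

ECB encrypts each block independently with the same key, so equal ciphertext blocks imply equal plaintext blocks.
C[1] = C[2] = C[3] = 0b11000011, so P[1] = P[2] = P[3].

P[1] = P[2] = P[3]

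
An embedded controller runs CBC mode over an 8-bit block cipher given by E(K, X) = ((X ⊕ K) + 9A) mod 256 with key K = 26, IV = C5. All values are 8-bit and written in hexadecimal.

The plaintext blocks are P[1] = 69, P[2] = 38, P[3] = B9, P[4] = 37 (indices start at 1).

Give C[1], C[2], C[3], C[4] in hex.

C[1] = 24, C[2] = D4, C[3] = E5, C[4] = 8E

CBC encryption: C_i = E(K, P_i ⊕ C_{i−1}), with C_{0} = IV.
C[1]: P[1] ⊕ C5 = AC; E(K, AC) = 24.
C[2]: P[2] ⊕ 24 = 1C; E(K, 1C) = D4.
C[3]: P[3] ⊕ D4 = 6D; E(K, 6D) = E5.
C[4]: P[4] ⊕ E5 = D2; E(K, D2) = 8E.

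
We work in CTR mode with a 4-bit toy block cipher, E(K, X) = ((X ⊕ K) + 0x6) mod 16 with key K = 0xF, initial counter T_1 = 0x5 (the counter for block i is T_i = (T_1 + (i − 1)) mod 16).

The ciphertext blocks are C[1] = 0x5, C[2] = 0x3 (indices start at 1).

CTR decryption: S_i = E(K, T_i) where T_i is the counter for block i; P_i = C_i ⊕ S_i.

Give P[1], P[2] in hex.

P[1]: T = 0x5, S = E(K, T) = 0x0; 0x5 ⊕ 0x0 = 0x5.
P[2]: T = 0x6, S = E(K, T) = 0xF; 0x3 ⊕ 0xF = 0xC.

P[1] = 0x5, P[2] = 0xC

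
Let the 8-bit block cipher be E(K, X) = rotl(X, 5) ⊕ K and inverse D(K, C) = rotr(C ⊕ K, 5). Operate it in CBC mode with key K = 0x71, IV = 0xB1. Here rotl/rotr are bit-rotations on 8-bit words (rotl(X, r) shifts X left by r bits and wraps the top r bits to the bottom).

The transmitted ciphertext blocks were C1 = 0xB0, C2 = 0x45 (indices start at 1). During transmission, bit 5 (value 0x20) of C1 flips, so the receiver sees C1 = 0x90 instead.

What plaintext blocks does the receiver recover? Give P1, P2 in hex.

P1 = 0xBE, P2 = 0x31

CBC decryption: P_i = D(K, C_i) ⊕ C_{i−1}, with C_{0} = IV.
Only C1 changed, to 0x90. In CBC, a change in C_i garbles P_i and flips the same bit in P_{i+1}. Decrypting the received ciphertext:
P1: D(K, 0x90) = 0x0F; 0x0F ⊕ 0xB1 = 0xBE.
P2: D(K, 0x45) = 0xA1; 0xA1 ⊕ 0x90 = 0x31.
Blocks that differ from the original plaintext: P1, P2.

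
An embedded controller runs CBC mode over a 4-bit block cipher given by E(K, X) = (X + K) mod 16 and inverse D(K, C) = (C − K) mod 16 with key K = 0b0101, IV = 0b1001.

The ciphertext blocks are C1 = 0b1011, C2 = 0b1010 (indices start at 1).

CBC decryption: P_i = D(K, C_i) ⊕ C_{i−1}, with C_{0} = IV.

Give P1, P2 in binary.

P1: D(K, 0b1011) = 0b0110; 0b0110 ⊕ 0b1001 = 0b1111.
P2: D(K, 0b1010) = 0b0101; 0b0101 ⊕ 0b1011 = 0b1110.

P1 = 0b1111, P2 = 0b1110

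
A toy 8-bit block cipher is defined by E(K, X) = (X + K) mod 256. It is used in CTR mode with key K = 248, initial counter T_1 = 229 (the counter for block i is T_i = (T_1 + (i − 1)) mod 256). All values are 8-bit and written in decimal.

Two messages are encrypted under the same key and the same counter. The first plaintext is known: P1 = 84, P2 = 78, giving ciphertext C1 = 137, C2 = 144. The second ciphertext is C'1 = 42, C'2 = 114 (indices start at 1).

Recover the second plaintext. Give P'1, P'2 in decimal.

P'1 = 247, P'2 = 172

In CTR with a reused counter, both messages share the same keystream S_i, so C_i ⊕ C'_i = P_i ⊕ P'_i and thus P'_i = P_i ⊕ C_i ⊕ C'_i.
P'1: 84 ⊕ 137 ⊕ 42 = 247.
P'2: 78 ⊕ 144 ⊕ 114 = 172.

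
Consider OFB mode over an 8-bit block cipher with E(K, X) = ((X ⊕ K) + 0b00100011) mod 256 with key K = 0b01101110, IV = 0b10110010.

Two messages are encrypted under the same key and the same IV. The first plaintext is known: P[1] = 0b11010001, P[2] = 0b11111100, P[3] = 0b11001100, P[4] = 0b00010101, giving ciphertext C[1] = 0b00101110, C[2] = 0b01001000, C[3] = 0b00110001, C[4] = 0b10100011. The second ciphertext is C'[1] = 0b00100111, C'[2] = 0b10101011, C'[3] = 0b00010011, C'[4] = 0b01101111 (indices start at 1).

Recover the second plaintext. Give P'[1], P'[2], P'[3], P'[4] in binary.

P'[1] = 0b11011000, P'[2] = 0b00011111, P'[3] = 0b11101110, P'[4] = 0b11011001

In OFB with a reused IV, both messages share the same keystream S_i, so C_i ⊕ C'_i = P_i ⊕ P'_i and thus P'_i = P_i ⊕ C_i ⊕ C'_i.
P'[1]: 0b11010001 ⊕ 0b00101110 ⊕ 0b00100111 = 0b11011000.
P'[2]: 0b11111100 ⊕ 0b01001000 ⊕ 0b10101011 = 0b00011111.
P'[3]: 0b11001100 ⊕ 0b00110001 ⊕ 0b00010011 = 0b11101110.
P'[4]: 0b00010101 ⊕ 0b10100011 ⊕ 0b01101111 = 0b11011001.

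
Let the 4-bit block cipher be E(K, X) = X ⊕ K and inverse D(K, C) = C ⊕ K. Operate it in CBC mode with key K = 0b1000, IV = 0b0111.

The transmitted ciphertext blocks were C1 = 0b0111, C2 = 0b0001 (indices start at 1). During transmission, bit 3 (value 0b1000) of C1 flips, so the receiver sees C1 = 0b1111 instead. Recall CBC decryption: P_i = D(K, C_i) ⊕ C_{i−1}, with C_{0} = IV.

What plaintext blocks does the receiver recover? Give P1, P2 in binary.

P1 = 0b0000, P2 = 0b0110

Only C1 changed, to 0b1111. In CBC, a change in C_i garbles P_i and flips the same bit in P_{i+1}. Decrypting the received ciphertext:
P1: D(K, 0b1111) = 0b0111; 0b0111 ⊕ 0b0111 = 0b0000.
P2: D(K, 0b0001) = 0b1001; 0b1001 ⊕ 0b1111 = 0b0110.
Blocks that differ from the original plaintext: P1, P2.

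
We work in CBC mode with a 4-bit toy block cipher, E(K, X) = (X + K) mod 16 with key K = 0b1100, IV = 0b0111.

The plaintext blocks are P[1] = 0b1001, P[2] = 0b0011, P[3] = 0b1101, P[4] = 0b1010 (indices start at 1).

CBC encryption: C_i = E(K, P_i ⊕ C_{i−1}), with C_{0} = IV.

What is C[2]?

C[1]: P[1] ⊕ 0b0111 = 0b1110; E(K, 0b1110) = 0b1010.
C[2]: P[2] ⊕ 0b1010 = 0b1001; E(K, 0b1001) = 0b0101.

C[2] = 0b0101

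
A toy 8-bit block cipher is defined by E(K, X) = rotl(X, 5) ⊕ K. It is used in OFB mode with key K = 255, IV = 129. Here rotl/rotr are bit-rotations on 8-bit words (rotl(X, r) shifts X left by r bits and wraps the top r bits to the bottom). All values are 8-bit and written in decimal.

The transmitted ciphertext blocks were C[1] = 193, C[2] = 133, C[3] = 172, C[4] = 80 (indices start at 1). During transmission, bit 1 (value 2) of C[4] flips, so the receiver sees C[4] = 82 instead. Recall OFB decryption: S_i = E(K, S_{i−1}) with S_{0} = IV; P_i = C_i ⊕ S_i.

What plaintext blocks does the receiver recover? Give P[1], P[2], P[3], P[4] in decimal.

P[1] = 14, P[2] = 131, P[3] = 147, P[4] = 74

Only C[4] changed, to 82. In OFB, a change in C_i flips the same bit in P_i only; the keystream is unaffected. Decrypting the received ciphertext:
P[1]: S = E(K, 129) = 207; 193 ⊕ 207 = 14.
P[2]: S = E(K, 207) = 6; 133 ⊕ 6 = 131.
P[3]: S = E(K, 6) = 63; 172 ⊕ 63 = 147.
P[4]: S = E(K, 63) = 24; 82 ⊕ 24 = 74.
Blocks that differ from the original plaintext: P[4].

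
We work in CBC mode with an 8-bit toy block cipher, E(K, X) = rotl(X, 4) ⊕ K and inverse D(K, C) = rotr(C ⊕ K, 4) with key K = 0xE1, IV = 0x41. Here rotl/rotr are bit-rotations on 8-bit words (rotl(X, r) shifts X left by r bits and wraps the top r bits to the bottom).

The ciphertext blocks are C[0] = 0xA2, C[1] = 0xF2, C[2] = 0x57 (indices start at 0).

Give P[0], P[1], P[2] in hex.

P[0] = 0x75, P[1] = 0x93, P[2] = 0x99

CBC decryption: P_i = D(K, C_i) ⊕ C_{i−1}, with C_{−1} = IV.
P[0]: D(K, 0xA2) = 0x34; 0x34 ⊕ 0x41 = 0x75.
P[1]: D(K, 0xF2) = 0x31; 0x31 ⊕ 0xA2 = 0x93.
P[2]: D(K, 0x57) = 0x6B; 0x6B ⊕ 0xF2 = 0x99.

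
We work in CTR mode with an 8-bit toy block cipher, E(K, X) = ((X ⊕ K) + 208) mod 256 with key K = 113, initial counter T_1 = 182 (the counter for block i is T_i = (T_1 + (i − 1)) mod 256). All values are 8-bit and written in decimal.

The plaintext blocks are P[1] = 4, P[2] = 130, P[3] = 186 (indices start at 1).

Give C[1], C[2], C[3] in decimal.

C[1] = 147, C[2] = 20, C[3] = 35

CTR encryption: S_i = E(K, T_i) where T_i is the counter for block i; C_i = P_i ⊕ S_i.
C[1]: T = 182, S = E(K, T) = 151; 4 ⊕ 151 = 147.
C[2]: T = 183, S = E(K, T) = 150; 130 ⊕ 150 = 20.
C[3]: T = 184, S = E(K, T) = 153; 186 ⊕ 153 = 35.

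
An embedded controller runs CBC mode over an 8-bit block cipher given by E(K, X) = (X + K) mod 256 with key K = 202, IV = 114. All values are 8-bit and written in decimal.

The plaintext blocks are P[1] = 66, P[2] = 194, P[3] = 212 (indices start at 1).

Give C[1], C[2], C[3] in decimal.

C[1] = 250, C[2] = 2, C[3] = 160

CBC encryption: C_i = E(K, P_i ⊕ C_{i−1}), with C_{0} = IV.
C[1]: P[1] ⊕ 114 = 48; E(K, 48) = 250.
C[2]: P[2] ⊕ 250 = 56; E(K, 56) = 2.
C[3]: P[3] ⊕ 2 = 214; E(K, 214) = 160.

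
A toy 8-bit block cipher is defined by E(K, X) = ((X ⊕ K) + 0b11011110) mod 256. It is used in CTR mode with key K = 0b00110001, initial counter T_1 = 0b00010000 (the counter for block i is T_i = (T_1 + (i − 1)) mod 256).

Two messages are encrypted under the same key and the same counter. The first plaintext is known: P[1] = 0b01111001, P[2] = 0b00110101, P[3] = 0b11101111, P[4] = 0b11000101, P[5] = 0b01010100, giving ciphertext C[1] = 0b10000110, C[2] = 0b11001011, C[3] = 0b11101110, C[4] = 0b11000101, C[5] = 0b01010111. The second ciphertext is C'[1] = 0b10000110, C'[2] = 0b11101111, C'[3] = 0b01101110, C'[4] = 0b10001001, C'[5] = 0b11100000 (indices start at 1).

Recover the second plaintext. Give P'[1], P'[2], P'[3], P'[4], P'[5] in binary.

In CTR with a reused counter, both messages share the same keystream S_i, so C_i ⊕ C'_i = P_i ⊕ P'_i and thus P'_i = P_i ⊕ C_i ⊕ C'_i.
P'[1]: 0b01111001 ⊕ 0b10000110 ⊕ 0b10000110 = 0b01111001.
P'[2]: 0b00110101 ⊕ 0b11001011 ⊕ 0b11101111 = 0b00010001.
P'[3]: 0b11101111 ⊕ 0b11101110 ⊕ 0b01101110 = 0b01101111.
P'[4]: 0b11000101 ⊕ 0b11000101 ⊕ 0b10001001 = 0b10001001.
P'[5]: 0b01010100 ⊕ 0b01010111 ⊕ 0b11100000 = 0b11100011.

P'[1] = 0b01111001, P'[2] = 0b00010001, P'[3] = 0b01101111, P'[4] = 0b10001001, P'[5] = 0b11100011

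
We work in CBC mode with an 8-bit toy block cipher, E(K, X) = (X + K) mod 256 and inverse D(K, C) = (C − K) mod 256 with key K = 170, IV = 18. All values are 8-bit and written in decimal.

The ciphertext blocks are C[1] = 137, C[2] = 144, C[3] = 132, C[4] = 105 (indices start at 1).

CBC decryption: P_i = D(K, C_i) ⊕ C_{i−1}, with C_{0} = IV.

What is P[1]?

P[1] = 205

P[1]: D(K, 137) = 223; 223 ⊕ 18 = 205.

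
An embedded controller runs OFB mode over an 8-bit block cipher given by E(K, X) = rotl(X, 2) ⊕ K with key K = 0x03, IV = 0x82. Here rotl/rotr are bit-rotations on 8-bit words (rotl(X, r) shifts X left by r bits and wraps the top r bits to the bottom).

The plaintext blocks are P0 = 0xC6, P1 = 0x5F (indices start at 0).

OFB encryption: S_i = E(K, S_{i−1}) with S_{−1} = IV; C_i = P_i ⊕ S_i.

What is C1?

C1 = 0x78

C0: S = E(K, 0x82) = 0x09; 0xC6 ⊕ 0x09 = 0xCF.
C1: S = E(K, 0x09) = 0x27; 0x5F ⊕ 0x27 = 0x78.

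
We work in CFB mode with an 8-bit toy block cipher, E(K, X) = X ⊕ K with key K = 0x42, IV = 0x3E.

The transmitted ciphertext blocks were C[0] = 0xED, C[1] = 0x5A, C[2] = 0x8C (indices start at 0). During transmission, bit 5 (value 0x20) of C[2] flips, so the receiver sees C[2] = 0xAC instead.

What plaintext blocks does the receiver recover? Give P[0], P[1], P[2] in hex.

P[0] = 0x91, P[1] = 0xF5, P[2] = 0xB4

CFB decryption: P_i = C_i ⊕ E(K, C_{i−1}), with C_{−1} = IV.
Only C[2] changed, to 0xAC. In CFB, a change in C_i flips the same bit in P_i and garbles P_{i+1}. Decrypting the received ciphertext:
P[0]: E(K, 0x3E) = 0x7C; 0xED ⊕ 0x7C = 0x91.
P[1]: E(K, 0xED) = 0xAF; 0x5A ⊕ 0xAF = 0xF5.
P[2]: E(K, 0x5A) = 0x18; 0xAC ⊕ 0x18 = 0xB4.
Blocks that differ from the original plaintext: P[2].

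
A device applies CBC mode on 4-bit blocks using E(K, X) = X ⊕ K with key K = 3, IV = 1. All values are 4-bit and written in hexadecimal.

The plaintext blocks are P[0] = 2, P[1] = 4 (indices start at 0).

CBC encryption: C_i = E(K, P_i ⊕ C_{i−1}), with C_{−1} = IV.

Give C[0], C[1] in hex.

C[0] = 0, C[1] = 7

C[0]: P[0] ⊕ 1 = 3; E(K, 3) = 0.
C[1]: P[1] ⊕ 0 = 4; E(K, 4) = 7.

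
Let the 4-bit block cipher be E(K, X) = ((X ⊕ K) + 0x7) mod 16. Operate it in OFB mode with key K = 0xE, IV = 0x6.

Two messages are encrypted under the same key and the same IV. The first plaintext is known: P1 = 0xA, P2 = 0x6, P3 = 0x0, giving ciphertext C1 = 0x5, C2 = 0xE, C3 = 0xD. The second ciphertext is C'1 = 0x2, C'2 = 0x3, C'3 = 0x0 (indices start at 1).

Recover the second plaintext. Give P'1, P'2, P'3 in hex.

In OFB with a reused IV, both messages share the same keystream S_i, so C_i ⊕ C'_i = P_i ⊕ P'_i and thus P'_i = P_i ⊕ C_i ⊕ C'_i.
P'1: 0xA ⊕ 0x5 ⊕ 0x2 = 0xD.
P'2: 0x6 ⊕ 0xE ⊕ 0x3 = 0xB.
P'3: 0x0 ⊕ 0xD ⊕ 0x0 = 0xD.

P'1 = 0xD, P'2 = 0xB, P'3 = 0xD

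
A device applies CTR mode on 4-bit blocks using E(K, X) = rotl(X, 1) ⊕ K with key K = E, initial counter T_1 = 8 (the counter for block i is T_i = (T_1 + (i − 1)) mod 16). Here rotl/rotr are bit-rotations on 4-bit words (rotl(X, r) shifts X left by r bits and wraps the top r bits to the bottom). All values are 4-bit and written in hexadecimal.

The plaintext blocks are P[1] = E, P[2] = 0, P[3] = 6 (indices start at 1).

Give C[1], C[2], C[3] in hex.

CTR encryption: S_i = E(K, T_i) where T_i is the counter for block i; C_i = P_i ⊕ S_i.
C[1]: T = 8, S = E(K, T) = F; E ⊕ F = 1.
C[2]: T = 9, S = E(K, T) = D; 0 ⊕ D = D.
C[3]: T = A, S = E(K, T) = B; 6 ⊕ B = D.

C[1] = 1, C[2] = D, C[3] = D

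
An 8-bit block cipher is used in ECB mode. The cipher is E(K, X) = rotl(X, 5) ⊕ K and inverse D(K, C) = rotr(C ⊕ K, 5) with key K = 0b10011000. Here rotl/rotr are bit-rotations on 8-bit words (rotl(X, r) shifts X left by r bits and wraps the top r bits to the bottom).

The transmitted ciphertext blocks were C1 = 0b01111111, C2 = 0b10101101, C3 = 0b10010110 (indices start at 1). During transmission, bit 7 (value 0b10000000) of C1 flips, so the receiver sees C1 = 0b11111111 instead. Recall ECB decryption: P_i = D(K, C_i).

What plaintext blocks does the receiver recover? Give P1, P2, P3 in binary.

Only C1 changed, to 0b11111111. In ECB, a change in C_i affects only P_i. Decrypting the received ciphertext:
P1: D(K, 0b11111111) = 0b00111011.
P2: D(K, 0b10101101) = 0b10101001.
P3: D(K, 0b10010110) = 0b01110000.
Blocks that differ from the original plaintext: P1.

P1 = 0b00111011, P2 = 0b10101001, P3 = 0b01110000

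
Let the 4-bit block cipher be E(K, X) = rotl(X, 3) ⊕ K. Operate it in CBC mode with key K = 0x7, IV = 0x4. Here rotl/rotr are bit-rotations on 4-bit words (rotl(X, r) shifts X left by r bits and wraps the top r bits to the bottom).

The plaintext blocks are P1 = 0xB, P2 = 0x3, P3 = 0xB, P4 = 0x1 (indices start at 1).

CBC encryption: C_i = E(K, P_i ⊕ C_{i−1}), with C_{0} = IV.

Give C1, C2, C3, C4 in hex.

C1 = 0x8, C2 = 0xA, C3 = 0xF, C4 = 0x0

C1: P1 ⊕ 0x4 = 0xF; E(K, 0xF) = 0x8.
C2: P2 ⊕ 0x8 = 0xB; E(K, 0xB) = 0xA.
C3: P3 ⊕ 0xA = 0x1; E(K, 0x1) = 0xF.
C4: P4 ⊕ 0xF = 0xE; E(K, 0xE) = 0x0.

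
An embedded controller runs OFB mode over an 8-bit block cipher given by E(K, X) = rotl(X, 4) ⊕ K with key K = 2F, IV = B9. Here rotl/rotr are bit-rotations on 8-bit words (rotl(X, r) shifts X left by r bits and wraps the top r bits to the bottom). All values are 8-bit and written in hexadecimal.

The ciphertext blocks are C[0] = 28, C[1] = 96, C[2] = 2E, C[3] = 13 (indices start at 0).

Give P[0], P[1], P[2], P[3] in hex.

OFB decryption: S_i = E(K, S_{i−1}) with S_{−1} = IV; P_i = C_i ⊕ S_i.
P[0]: S = E(K, B9) = B4; 28 ⊕ B4 = 9C.
P[1]: S = E(K, B4) = 64; 96 ⊕ 64 = F2.
P[2]: S = E(K, 64) = 69; 2E ⊕ 69 = 47.
P[3]: S = E(K, 69) = B9; 13 ⊕ B9 = AA.

P[0] = 9C, P[1] = F2, P[2] = 47, P[3] = AA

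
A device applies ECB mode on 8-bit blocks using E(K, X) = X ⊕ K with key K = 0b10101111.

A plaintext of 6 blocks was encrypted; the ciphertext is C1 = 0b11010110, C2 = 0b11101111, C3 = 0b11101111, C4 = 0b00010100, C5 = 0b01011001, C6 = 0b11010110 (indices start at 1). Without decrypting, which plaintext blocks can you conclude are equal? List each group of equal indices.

P1 = P6; P2 = P3

ECB encrypts each block independently with the same key, so equal ciphertext blocks imply equal plaintext blocks.
C1 = C6 = 0b11010110, so P1 = P6.
C2 = C3 = 0b11101111, so P2 = P3.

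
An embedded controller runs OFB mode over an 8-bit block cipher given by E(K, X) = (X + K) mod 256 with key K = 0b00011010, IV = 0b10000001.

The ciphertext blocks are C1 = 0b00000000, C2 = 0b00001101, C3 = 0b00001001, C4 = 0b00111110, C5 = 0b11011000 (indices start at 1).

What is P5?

OFB decryption: S_i = E(K, S_{i−1}) with S_{0} = IV; P_i = C_i ⊕ S_i.
P1: S = E(K, 0b10000001) = 0b10011011; 0b00000000 ⊕ 0b10011011 = 0b10011011.
P2: S = E(K, 0b10011011) = 0b10110101; 0b00001101 ⊕ 0b10110101 = 0b10111000.
P3: S = E(K, 0b10110101) = 0b11001111; 0b00001001 ⊕ 0b11001111 = 0b11000110.
P4: S = E(K, 0b11001111) = 0b11101001; 0b00111110 ⊕ 0b11101001 = 0b11010111.
P5: S = E(K, 0b11101001) = 0b00000011; 0b11011000 ⊕ 0b00000011 = 0b11011011.

P5 = 0b11011011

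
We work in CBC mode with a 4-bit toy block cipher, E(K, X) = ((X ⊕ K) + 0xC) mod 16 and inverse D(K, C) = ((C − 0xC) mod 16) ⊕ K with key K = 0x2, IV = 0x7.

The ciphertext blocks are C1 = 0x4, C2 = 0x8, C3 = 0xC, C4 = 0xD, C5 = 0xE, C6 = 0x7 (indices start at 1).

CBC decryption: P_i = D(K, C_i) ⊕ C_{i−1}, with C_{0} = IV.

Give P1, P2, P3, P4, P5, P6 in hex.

P1: D(K, 0x4) = 0xA; 0xA ⊕ 0x7 = 0xD.
P2: D(K, 0x8) = 0xE; 0xE ⊕ 0x4 = 0xA.
P3: D(K, 0xC) = 0x2; 0x2 ⊕ 0x8 = 0xA.
P4: D(K, 0xD) = 0x3; 0x3 ⊕ 0xC = 0xF.
P5: D(K, 0xE) = 0x0; 0x0 ⊕ 0xD = 0xD.
P6: D(K, 0x7) = 0x9; 0x9 ⊕ 0xE = 0x7.

P1 = 0xD, P2 = 0xA, P3 = 0xA, P4 = 0xF, P5 = 0xD, P6 = 0x7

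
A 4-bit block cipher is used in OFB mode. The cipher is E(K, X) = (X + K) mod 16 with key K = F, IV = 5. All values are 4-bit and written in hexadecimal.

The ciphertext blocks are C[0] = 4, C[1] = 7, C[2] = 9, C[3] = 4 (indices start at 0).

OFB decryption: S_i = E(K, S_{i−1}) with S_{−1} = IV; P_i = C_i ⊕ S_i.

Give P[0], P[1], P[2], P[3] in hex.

P[0] = 0, P[1] = 4, P[2] = B, P[3] = 5

P[0]: S = E(K, 5) = 4; 4 ⊕ 4 = 0.
P[1]: S = E(K, 4) = 3; 7 ⊕ 3 = 4.
P[2]: S = E(K, 3) = 2; 9 ⊕ 2 = B.
P[3]: S = E(K, 2) = 1; 4 ⊕ 1 = 5.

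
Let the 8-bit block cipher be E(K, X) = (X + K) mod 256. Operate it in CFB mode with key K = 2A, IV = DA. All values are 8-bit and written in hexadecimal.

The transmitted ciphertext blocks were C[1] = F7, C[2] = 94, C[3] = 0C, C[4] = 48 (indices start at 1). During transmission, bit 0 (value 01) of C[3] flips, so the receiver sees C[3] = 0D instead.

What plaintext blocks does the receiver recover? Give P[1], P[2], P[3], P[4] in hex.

CFB decryption: P_i = C_i ⊕ E(K, C_{i−1}), with C_{0} = IV.
Only C[3] changed, to 0D. In CFB, a change in C_i flips the same bit in P_i and garbles P_{i+1}. Decrypting the received ciphertext:
P[1]: E(K, DA) = 04; F7 ⊕ 04 = F3.
P[2]: E(K, F7) = 21; 94 ⊕ 21 = B5.
P[3]: E(K, 94) = BE; 0D ⊕ BE = B3.
P[4]: E(K, 0D) = 37; 48 ⊕ 37 = 7F.
Blocks that differ from the original plaintext: P[3], P[4].

P[1] = F3, P[2] = B5, P[3] = B3, P[4] = 7F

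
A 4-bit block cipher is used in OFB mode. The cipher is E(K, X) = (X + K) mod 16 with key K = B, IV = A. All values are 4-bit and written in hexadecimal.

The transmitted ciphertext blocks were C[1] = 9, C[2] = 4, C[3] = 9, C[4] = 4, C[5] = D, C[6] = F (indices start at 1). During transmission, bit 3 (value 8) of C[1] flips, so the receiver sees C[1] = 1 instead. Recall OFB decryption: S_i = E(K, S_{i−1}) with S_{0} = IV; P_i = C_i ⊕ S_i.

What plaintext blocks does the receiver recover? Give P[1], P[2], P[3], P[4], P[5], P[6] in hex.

Only C[1] changed, to 1. In OFB, a change in C_i flips the same bit in P_i only; the keystream is unaffected. Decrypting the received ciphertext:
P[1]: S = E(K, A) = 5; 1 ⊕ 5 = 4.
P[2]: S = E(K, 5) = 0; 4 ⊕ 0 = 4.
P[3]: S = E(K, 0) = B; 9 ⊕ B = 2.
P[4]: S = E(K, B) = 6; 4 ⊕ 6 = 2.
P[5]: S = E(K, 6) = 1; D ⊕ 1 = C.
P[6]: S = E(K, 1) = C; F ⊕ C = 3.
Blocks that differ from the original plaintext: P[1].

P[1] = 4, P[2] = 4, P[3] = 2, P[4] = 2, P[5] = C, P[6] = 3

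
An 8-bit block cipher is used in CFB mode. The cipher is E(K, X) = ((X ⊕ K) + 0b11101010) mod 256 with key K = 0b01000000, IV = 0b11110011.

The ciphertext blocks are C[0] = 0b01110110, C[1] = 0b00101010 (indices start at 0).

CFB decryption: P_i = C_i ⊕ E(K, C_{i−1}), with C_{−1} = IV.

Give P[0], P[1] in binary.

P[0] = 0b11101011, P[1] = 0b00001010

P[0]: E(K, 0b11110011) = 0b10011101; 0b01110110 ⊕ 0b10011101 = 0b11101011.
P[1]: E(K, 0b01110110) = 0b00100000; 0b00101010 ⊕ 0b00100000 = 0b00001010.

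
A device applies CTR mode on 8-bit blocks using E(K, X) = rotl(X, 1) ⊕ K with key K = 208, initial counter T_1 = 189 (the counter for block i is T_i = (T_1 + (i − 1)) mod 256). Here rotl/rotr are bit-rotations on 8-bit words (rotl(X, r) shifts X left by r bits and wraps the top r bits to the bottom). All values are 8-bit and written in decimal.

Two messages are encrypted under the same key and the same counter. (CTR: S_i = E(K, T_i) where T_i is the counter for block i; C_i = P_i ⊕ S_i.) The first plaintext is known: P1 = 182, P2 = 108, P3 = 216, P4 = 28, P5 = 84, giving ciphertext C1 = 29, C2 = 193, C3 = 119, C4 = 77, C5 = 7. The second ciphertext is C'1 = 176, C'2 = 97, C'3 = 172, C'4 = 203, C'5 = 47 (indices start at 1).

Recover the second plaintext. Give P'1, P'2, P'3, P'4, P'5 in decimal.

P'1 = 27, P'2 = 204, P'3 = 3, P'4 = 154, P'5 = 124

In CTR with a reused counter, both messages share the same keystream S_i, so C_i ⊕ C'_i = P_i ⊕ P'_i and thus P'_i = P_i ⊕ C_i ⊕ C'_i.
P'1: 182 ⊕ 29 ⊕ 176 = 27.
P'2: 108 ⊕ 193 ⊕ 97 = 204.
P'3: 216 ⊕ 119 ⊕ 172 = 3.
P'4: 28 ⊕ 77 ⊕ 203 = 154.
P'5: 84 ⊕ 7 ⊕ 47 = 124.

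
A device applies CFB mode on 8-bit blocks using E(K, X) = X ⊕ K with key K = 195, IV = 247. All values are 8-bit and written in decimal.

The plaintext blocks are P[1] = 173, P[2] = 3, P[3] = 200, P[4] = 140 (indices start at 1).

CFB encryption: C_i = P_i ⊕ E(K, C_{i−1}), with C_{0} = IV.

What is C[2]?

C[1]: E(K, 247) = 52; 173 ⊕ 52 = 153.
C[2]: E(K, 153) = 90; 3 ⊕ 90 = 89.

C[2] = 89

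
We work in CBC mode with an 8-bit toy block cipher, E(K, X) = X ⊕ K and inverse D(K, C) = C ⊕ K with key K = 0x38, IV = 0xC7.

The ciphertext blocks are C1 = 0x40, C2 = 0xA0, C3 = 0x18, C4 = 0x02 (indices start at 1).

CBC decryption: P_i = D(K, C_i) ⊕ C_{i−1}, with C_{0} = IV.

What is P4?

P4 = 0x22

P4: D(K, 0x02) = 0x3A; 0x3A ⊕ 0x18 = 0x22.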